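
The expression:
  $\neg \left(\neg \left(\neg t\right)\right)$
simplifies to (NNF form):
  $\neg t$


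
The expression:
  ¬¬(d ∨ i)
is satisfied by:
  {i: True, d: True}
  {i: True, d: False}
  {d: True, i: False}


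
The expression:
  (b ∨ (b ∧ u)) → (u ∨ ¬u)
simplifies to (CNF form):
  True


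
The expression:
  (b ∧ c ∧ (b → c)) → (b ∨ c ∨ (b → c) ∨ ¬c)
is always true.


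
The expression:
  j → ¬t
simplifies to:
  ¬j ∨ ¬t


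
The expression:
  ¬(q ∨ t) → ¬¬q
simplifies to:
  q ∨ t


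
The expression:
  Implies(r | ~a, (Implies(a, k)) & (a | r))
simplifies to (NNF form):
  (k & r) | (a & ~r) | (r & ~a)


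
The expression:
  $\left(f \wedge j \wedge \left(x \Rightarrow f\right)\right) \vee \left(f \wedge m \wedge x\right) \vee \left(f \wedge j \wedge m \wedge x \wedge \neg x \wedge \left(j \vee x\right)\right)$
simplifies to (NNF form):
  $f \wedge \left(j \vee m\right) \wedge \left(j \vee x\right)$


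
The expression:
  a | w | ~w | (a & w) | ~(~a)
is always true.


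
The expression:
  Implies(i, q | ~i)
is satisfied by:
  {q: True, i: False}
  {i: False, q: False}
  {i: True, q: True}


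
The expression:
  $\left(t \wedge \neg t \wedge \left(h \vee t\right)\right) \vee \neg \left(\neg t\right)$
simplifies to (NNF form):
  $t$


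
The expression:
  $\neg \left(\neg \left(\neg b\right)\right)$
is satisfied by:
  {b: False}


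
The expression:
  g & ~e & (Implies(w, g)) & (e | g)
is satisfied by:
  {g: True, e: False}


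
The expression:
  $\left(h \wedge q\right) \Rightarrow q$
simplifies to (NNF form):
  $\text{True}$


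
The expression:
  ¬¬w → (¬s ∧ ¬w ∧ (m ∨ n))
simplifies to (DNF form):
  ¬w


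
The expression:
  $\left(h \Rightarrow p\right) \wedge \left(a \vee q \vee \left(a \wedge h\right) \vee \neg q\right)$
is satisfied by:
  {p: True, h: False}
  {h: False, p: False}
  {h: True, p: True}


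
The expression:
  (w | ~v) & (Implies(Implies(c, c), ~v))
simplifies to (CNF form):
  ~v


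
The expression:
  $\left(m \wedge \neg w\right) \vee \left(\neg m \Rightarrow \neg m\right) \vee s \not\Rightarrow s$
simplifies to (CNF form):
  $\text{True}$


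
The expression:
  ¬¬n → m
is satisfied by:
  {m: True, n: False}
  {n: False, m: False}
  {n: True, m: True}


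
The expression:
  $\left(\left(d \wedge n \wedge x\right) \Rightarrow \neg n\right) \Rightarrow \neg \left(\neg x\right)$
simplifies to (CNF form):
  $x$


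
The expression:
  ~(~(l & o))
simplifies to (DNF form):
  l & o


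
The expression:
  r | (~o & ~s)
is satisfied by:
  {r: True, s: False, o: False}
  {r: True, o: True, s: False}
  {r: True, s: True, o: False}
  {r: True, o: True, s: True}
  {o: False, s: False, r: False}


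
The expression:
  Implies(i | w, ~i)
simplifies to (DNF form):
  ~i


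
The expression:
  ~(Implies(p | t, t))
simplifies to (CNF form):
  p & ~t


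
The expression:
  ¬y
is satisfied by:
  {y: False}


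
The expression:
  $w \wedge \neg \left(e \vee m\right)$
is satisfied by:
  {w: True, e: False, m: False}


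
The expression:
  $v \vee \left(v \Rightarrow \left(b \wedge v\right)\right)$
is always true.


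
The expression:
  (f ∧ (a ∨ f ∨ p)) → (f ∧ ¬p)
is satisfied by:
  {p: False, f: False}
  {f: True, p: False}
  {p: True, f: False}


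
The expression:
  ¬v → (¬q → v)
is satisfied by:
  {q: True, v: True}
  {q: True, v: False}
  {v: True, q: False}


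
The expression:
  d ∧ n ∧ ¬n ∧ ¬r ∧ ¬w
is never true.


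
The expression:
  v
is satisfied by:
  {v: True}


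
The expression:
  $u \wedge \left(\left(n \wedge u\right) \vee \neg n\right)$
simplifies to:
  $u$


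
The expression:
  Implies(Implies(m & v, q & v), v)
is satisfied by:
  {v: True}


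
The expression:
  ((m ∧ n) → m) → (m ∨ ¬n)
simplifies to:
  m ∨ ¬n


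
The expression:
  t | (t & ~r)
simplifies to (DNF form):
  t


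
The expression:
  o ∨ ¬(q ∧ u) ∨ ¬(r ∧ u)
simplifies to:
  o ∨ ¬q ∨ ¬r ∨ ¬u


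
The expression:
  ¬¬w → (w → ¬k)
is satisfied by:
  {w: False, k: False}
  {k: True, w: False}
  {w: True, k: False}


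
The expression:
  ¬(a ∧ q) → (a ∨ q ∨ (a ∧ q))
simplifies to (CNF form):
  a ∨ q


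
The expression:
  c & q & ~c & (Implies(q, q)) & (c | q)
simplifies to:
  False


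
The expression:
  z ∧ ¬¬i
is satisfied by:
  {z: True, i: True}


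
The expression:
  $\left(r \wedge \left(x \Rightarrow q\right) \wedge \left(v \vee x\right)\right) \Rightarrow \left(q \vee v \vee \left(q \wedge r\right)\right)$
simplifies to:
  $\text{True}$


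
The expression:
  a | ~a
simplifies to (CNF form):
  True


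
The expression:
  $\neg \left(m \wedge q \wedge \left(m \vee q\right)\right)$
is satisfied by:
  {m: False, q: False}
  {q: True, m: False}
  {m: True, q: False}


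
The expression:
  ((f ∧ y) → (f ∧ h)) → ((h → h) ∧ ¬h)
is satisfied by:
  {h: False}


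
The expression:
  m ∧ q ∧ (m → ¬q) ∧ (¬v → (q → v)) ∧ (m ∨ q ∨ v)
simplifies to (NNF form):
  False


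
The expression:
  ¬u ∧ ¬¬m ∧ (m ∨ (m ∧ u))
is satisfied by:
  {m: True, u: False}


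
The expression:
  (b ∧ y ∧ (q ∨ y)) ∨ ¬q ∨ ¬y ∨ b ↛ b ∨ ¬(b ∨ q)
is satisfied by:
  {b: True, q: False, y: False}
  {q: False, y: False, b: False}
  {b: True, y: True, q: False}
  {y: True, q: False, b: False}
  {b: True, q: True, y: False}
  {q: True, b: False, y: False}
  {b: True, y: True, q: True}


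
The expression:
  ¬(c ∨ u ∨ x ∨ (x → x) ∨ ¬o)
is never true.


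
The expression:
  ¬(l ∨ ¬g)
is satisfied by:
  {g: True, l: False}


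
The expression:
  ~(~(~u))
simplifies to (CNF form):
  ~u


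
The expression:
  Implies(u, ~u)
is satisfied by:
  {u: False}


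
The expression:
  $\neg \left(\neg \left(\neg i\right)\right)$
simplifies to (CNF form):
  $\neg i$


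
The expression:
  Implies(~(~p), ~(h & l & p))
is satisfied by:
  {l: False, p: False, h: False}
  {h: True, l: False, p: False}
  {p: True, l: False, h: False}
  {h: True, p: True, l: False}
  {l: True, h: False, p: False}
  {h: True, l: True, p: False}
  {p: True, l: True, h: False}


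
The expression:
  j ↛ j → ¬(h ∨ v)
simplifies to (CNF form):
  True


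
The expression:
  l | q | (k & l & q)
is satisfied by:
  {q: True, l: True}
  {q: True, l: False}
  {l: True, q: False}


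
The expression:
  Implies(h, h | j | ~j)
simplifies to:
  True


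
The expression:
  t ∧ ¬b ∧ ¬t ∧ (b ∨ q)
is never true.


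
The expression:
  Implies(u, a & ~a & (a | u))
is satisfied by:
  {u: False}


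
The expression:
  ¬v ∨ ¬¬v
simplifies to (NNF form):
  True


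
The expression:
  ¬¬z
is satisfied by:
  {z: True}


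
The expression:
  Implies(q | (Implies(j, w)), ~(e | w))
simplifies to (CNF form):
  ~w & (j | ~e) & (~e | ~q)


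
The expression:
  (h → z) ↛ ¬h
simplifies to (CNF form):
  h ∧ z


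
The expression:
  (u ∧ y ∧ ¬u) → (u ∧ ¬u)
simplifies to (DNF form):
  True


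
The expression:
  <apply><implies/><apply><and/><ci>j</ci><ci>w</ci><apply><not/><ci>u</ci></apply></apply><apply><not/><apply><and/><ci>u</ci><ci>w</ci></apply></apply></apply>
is always true.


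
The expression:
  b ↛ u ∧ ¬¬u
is never true.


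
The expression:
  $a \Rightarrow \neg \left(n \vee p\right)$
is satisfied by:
  {n: False, a: False, p: False}
  {p: True, n: False, a: False}
  {n: True, p: False, a: False}
  {p: True, n: True, a: False}
  {a: True, p: False, n: False}


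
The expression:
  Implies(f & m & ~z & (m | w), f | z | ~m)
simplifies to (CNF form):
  True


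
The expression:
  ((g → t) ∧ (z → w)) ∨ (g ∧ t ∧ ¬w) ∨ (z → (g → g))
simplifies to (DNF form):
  True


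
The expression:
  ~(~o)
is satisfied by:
  {o: True}


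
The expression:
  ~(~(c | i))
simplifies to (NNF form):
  c | i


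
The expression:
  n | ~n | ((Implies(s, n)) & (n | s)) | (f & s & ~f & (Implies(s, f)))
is always true.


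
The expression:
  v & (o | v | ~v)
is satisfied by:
  {v: True}


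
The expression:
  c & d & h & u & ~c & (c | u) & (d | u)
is never true.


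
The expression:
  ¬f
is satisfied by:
  {f: False}


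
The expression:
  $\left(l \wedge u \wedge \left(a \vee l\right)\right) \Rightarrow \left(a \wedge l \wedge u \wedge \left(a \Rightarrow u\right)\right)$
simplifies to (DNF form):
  $a \vee \neg l \vee \neg u$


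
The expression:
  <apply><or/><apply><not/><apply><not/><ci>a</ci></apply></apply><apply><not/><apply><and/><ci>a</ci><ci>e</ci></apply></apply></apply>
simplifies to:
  <true/>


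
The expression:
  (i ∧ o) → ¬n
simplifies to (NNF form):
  ¬i ∨ ¬n ∨ ¬o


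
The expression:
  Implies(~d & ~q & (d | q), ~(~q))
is always true.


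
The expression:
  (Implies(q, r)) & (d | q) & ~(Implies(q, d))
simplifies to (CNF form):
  q & r & ~d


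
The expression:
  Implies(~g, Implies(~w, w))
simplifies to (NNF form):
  g | w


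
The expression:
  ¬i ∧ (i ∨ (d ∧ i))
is never true.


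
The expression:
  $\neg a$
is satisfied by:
  {a: False}


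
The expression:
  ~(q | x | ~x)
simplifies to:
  False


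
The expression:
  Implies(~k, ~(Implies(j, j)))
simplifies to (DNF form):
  k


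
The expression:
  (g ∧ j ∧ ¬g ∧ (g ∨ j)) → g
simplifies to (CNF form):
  True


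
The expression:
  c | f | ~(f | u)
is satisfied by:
  {c: True, f: True, u: False}
  {c: True, f: False, u: False}
  {f: True, c: False, u: False}
  {c: False, f: False, u: False}
  {c: True, u: True, f: True}
  {c: True, u: True, f: False}
  {u: True, f: True, c: False}


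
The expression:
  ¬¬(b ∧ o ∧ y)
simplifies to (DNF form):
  b ∧ o ∧ y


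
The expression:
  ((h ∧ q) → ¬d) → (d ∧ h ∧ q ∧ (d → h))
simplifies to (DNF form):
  d ∧ h ∧ q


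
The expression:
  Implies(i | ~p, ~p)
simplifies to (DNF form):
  ~i | ~p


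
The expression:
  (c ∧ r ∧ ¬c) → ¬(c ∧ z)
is always true.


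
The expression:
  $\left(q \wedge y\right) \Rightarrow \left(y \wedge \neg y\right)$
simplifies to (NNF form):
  $\neg q \vee \neg y$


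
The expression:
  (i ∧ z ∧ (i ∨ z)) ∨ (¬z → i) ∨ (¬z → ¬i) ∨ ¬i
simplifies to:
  True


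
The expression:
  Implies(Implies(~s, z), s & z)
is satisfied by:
  {z: False, s: False}
  {s: True, z: True}


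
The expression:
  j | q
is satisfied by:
  {q: True, j: True}
  {q: True, j: False}
  {j: True, q: False}


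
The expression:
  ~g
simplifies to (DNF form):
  ~g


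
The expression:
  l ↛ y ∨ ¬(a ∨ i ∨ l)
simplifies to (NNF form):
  (l ∨ ¬a) ∧ (l ∨ ¬i) ∧ (¬l ∨ ¬y)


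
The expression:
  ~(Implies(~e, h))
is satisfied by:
  {e: False, h: False}


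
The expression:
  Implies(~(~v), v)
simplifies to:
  True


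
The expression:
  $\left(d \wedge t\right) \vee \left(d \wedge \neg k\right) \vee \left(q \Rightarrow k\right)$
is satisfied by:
  {d: True, k: True, q: False}
  {d: True, q: False, k: False}
  {k: True, q: False, d: False}
  {k: False, q: False, d: False}
  {d: True, k: True, q: True}
  {d: True, q: True, k: False}
  {k: True, q: True, d: False}


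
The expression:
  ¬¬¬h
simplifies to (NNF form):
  ¬h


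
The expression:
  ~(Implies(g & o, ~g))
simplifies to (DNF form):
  g & o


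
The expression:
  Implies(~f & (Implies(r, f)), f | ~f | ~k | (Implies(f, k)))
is always true.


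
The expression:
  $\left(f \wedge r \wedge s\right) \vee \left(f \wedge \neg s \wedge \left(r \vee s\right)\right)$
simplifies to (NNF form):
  $f \wedge r$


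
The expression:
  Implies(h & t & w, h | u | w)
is always true.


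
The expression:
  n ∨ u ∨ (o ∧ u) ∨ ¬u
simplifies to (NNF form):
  True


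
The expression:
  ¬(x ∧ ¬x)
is always true.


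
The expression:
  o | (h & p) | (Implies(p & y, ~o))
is always true.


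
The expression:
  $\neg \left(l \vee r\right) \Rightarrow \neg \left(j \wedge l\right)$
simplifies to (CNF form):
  $\text{True}$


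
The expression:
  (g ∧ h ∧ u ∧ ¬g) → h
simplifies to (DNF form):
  True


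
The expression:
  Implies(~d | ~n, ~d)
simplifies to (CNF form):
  n | ~d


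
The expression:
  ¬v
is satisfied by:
  {v: False}


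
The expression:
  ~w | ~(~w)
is always true.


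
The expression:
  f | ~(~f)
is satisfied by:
  {f: True}


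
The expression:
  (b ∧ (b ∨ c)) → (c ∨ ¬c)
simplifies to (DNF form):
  True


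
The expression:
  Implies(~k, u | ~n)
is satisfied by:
  {k: True, u: True, n: False}
  {k: True, u: False, n: False}
  {u: True, k: False, n: False}
  {k: False, u: False, n: False}
  {n: True, k: True, u: True}
  {n: True, k: True, u: False}
  {n: True, u: True, k: False}


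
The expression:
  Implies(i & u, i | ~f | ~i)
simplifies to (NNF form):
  True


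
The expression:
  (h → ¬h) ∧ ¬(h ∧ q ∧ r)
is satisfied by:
  {h: False}


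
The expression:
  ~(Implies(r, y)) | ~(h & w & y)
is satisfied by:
  {w: False, y: False, h: False}
  {h: True, w: False, y: False}
  {y: True, w: False, h: False}
  {h: True, y: True, w: False}
  {w: True, h: False, y: False}
  {h: True, w: True, y: False}
  {y: True, w: True, h: False}


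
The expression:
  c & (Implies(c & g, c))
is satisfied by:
  {c: True}


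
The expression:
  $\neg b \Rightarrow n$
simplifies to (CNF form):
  $b \vee n$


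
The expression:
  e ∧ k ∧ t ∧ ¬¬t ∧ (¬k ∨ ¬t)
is never true.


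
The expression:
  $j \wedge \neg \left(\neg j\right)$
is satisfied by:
  {j: True}


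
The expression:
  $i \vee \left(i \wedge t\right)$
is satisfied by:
  {i: True}


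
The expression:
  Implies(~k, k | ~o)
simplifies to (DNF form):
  k | ~o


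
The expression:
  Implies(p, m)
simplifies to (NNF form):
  m | ~p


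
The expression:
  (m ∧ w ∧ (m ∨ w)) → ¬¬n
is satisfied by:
  {n: True, w: False, m: False}
  {w: False, m: False, n: False}
  {n: True, m: True, w: False}
  {m: True, w: False, n: False}
  {n: True, w: True, m: False}
  {w: True, n: False, m: False}
  {n: True, m: True, w: True}


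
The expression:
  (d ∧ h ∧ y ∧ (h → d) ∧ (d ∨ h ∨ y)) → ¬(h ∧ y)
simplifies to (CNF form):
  ¬d ∨ ¬h ∨ ¬y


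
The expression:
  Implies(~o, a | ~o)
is always true.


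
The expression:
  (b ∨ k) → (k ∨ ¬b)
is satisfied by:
  {k: True, b: False}
  {b: False, k: False}
  {b: True, k: True}


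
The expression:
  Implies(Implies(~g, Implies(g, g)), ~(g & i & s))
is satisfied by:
  {s: False, i: False, g: False}
  {g: True, s: False, i: False}
  {i: True, s: False, g: False}
  {g: True, i: True, s: False}
  {s: True, g: False, i: False}
  {g: True, s: True, i: False}
  {i: True, s: True, g: False}


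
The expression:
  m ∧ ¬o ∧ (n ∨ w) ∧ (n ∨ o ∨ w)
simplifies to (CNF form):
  m ∧ ¬o ∧ (n ∨ w)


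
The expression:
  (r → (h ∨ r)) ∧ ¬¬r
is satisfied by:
  {r: True}


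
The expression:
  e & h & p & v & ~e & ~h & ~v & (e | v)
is never true.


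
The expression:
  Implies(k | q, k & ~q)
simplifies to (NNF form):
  ~q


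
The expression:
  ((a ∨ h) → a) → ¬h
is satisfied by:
  {h: False, a: False}
  {a: True, h: False}
  {h: True, a: False}


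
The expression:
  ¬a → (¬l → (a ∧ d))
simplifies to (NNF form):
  a ∨ l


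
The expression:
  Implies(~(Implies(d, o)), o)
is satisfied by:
  {o: True, d: False}
  {d: False, o: False}
  {d: True, o: True}


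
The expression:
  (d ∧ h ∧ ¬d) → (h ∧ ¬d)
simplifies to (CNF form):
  True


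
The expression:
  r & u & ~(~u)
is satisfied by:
  {r: True, u: True}


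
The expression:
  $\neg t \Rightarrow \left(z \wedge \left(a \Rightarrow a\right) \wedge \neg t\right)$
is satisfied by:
  {t: True, z: True}
  {t: True, z: False}
  {z: True, t: False}


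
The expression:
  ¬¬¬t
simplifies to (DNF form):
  ¬t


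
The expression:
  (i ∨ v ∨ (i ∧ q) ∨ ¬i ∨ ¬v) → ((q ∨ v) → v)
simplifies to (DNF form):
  v ∨ ¬q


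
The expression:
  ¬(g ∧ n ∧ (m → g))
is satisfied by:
  {g: False, n: False}
  {n: True, g: False}
  {g: True, n: False}


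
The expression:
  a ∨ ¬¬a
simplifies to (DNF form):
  a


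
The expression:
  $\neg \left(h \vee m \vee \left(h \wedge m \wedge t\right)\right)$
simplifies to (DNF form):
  $\neg h \wedge \neg m$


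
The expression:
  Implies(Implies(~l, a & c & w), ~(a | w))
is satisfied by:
  {c: False, w: False, l: False, a: False}
  {c: True, w: False, l: False, a: False}
  {a: True, c: False, w: False, l: False}
  {a: True, c: True, w: False, l: False}
  {w: True, a: False, c: False, l: False}
  {w: True, c: True, a: False, l: False}
  {a: True, w: True, c: False, l: False}
  {l: True, c: False, w: False, a: False}
  {l: True, c: True, w: False, a: False}


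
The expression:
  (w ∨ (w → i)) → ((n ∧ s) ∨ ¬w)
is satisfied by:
  {n: True, s: True, w: False}
  {n: True, s: False, w: False}
  {s: True, n: False, w: False}
  {n: False, s: False, w: False}
  {n: True, w: True, s: True}


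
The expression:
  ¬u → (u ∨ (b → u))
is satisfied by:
  {u: True, b: False}
  {b: False, u: False}
  {b: True, u: True}


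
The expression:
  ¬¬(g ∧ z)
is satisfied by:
  {z: True, g: True}


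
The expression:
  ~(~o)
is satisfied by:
  {o: True}


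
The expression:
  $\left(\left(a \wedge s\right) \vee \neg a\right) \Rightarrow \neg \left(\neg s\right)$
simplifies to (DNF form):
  $a \vee s$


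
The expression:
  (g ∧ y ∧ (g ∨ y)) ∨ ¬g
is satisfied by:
  {y: True, g: False}
  {g: False, y: False}
  {g: True, y: True}


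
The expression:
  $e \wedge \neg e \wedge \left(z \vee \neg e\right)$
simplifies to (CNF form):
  $\text{False}$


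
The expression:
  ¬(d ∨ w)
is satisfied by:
  {d: False, w: False}


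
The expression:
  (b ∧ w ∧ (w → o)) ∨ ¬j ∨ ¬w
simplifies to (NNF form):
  (b ∧ o) ∨ ¬j ∨ ¬w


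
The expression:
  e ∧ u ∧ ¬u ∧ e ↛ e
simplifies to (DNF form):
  False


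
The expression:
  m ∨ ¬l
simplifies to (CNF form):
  m ∨ ¬l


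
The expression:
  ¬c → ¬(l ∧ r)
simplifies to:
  c ∨ ¬l ∨ ¬r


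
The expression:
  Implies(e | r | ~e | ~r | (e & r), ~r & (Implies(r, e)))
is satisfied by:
  {r: False}


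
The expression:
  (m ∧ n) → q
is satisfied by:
  {q: True, m: False, n: False}
  {m: False, n: False, q: False}
  {n: True, q: True, m: False}
  {n: True, m: False, q: False}
  {q: True, m: True, n: False}
  {m: True, q: False, n: False}
  {n: True, m: True, q: True}


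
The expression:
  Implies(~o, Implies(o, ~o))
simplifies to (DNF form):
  True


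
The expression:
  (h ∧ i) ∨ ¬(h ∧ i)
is always true.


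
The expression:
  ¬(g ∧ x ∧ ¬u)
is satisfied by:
  {u: True, g: False, x: False}
  {g: False, x: False, u: False}
  {x: True, u: True, g: False}
  {x: True, g: False, u: False}
  {u: True, g: True, x: False}
  {g: True, u: False, x: False}
  {x: True, g: True, u: True}


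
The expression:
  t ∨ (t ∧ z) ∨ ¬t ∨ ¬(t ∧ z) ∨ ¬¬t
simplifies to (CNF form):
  True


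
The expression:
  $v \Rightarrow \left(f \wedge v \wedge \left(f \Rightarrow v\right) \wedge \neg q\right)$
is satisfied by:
  {f: True, q: False, v: False}
  {q: False, v: False, f: False}
  {f: True, q: True, v: False}
  {q: True, f: False, v: False}
  {v: True, f: True, q: False}


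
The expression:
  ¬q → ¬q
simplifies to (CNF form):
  True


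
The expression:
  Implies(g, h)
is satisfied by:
  {h: True, g: False}
  {g: False, h: False}
  {g: True, h: True}


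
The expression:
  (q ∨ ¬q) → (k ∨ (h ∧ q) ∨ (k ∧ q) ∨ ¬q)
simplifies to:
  h ∨ k ∨ ¬q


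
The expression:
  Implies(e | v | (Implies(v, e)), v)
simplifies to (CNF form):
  v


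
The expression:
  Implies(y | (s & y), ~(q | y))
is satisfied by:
  {y: False}


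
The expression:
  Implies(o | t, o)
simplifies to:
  o | ~t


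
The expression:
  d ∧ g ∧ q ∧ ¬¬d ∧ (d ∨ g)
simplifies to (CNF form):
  d ∧ g ∧ q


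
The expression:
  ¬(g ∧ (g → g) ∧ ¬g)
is always true.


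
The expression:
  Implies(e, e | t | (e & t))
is always true.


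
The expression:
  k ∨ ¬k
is always true.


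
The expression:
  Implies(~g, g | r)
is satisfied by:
  {r: True, g: True}
  {r: True, g: False}
  {g: True, r: False}


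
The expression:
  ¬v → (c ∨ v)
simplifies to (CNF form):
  c ∨ v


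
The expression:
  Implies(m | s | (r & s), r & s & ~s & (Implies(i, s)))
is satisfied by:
  {s: False, m: False}


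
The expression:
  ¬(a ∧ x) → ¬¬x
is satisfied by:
  {x: True}


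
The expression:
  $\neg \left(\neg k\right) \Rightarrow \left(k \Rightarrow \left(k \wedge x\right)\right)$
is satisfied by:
  {x: True, k: False}
  {k: False, x: False}
  {k: True, x: True}


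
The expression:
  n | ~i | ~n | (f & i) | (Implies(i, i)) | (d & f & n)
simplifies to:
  True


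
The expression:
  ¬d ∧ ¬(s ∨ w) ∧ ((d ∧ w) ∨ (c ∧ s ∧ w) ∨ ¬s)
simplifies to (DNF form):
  ¬d ∧ ¬s ∧ ¬w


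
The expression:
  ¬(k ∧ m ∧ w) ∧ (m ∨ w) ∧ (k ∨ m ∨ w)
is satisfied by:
  {w: True, m: False, k: False}
  {w: True, k: True, m: False}
  {w: True, m: True, k: False}
  {m: True, k: False, w: False}
  {k: True, m: True, w: False}


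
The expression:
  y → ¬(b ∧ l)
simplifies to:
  ¬b ∨ ¬l ∨ ¬y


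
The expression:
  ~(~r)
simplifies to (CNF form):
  r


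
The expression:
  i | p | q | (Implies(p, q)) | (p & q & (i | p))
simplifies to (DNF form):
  True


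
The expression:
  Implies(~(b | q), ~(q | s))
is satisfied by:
  {b: True, q: True, s: False}
  {b: True, s: False, q: False}
  {q: True, s: False, b: False}
  {q: False, s: False, b: False}
  {b: True, q: True, s: True}
  {b: True, s: True, q: False}
  {q: True, s: True, b: False}


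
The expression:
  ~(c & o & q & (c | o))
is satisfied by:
  {o: False, c: False, q: False}
  {q: True, o: False, c: False}
  {c: True, o: False, q: False}
  {q: True, c: True, o: False}
  {o: True, q: False, c: False}
  {q: True, o: True, c: False}
  {c: True, o: True, q: False}


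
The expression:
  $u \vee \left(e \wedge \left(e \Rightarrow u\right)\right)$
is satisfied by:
  {u: True}


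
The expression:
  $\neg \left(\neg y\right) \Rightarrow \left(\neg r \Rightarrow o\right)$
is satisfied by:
  {r: True, o: True, y: False}
  {r: True, o: False, y: False}
  {o: True, r: False, y: False}
  {r: False, o: False, y: False}
  {r: True, y: True, o: True}
  {r: True, y: True, o: False}
  {y: True, o: True, r: False}


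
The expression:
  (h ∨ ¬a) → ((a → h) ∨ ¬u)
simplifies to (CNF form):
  True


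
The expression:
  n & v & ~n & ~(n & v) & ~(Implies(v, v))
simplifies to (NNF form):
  False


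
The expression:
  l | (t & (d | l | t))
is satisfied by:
  {t: True, l: True}
  {t: True, l: False}
  {l: True, t: False}


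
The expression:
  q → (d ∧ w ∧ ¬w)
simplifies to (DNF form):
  ¬q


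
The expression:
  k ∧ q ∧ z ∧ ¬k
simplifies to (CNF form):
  False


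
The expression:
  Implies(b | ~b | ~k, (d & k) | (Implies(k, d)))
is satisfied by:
  {d: True, k: False}
  {k: False, d: False}
  {k: True, d: True}


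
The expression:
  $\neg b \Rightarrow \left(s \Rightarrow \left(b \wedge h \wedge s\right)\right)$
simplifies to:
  $b \vee \neg s$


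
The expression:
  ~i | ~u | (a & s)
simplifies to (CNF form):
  (a | ~i | ~u) & (s | ~i | ~u)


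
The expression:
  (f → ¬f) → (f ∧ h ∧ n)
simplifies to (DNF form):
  f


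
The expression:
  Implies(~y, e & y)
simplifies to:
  y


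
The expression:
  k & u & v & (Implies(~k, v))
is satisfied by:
  {k: True, u: True, v: True}


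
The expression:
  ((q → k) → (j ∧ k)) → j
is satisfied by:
  {k: True, j: True, q: False}
  {k: True, j: False, q: False}
  {j: True, k: False, q: False}
  {k: False, j: False, q: False}
  {k: True, q: True, j: True}
  {k: True, q: True, j: False}
  {q: True, j: True, k: False}


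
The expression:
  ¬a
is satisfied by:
  {a: False}


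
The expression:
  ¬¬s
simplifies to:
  s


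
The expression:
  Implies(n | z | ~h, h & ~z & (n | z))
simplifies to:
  h & ~z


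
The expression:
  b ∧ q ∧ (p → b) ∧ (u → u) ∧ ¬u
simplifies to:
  b ∧ q ∧ ¬u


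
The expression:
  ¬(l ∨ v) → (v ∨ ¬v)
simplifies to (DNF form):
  True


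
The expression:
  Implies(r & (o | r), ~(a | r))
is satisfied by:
  {r: False}


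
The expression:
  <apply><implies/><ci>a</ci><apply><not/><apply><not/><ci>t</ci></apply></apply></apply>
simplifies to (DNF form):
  <apply><or/><ci>t</ci><apply><not/><ci>a</ci></apply></apply>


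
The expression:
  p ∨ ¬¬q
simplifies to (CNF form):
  p ∨ q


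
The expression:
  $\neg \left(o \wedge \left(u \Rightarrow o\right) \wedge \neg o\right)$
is always true.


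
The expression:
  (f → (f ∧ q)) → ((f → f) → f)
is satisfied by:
  {f: True}


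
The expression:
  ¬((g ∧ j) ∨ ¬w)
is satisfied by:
  {w: True, g: False, j: False}
  {j: True, w: True, g: False}
  {g: True, w: True, j: False}


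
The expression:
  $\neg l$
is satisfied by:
  {l: False}


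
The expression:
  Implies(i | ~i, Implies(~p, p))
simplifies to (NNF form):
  p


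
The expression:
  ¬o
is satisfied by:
  {o: False}


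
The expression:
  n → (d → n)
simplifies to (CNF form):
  True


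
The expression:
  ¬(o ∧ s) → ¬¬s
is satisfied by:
  {s: True}


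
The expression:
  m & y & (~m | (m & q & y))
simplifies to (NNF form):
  m & q & y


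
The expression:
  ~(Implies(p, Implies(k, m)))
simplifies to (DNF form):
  k & p & ~m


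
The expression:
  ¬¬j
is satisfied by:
  {j: True}


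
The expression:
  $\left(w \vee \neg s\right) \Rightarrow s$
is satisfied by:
  {s: True}


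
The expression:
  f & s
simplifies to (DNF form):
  f & s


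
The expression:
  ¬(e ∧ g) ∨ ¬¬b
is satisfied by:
  {b: True, g: False, e: False}
  {g: False, e: False, b: False}
  {b: True, e: True, g: False}
  {e: True, g: False, b: False}
  {b: True, g: True, e: False}
  {g: True, b: False, e: False}
  {b: True, e: True, g: True}


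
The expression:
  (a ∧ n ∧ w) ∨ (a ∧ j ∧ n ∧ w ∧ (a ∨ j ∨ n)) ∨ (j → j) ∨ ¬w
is always true.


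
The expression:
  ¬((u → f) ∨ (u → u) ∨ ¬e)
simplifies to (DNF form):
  False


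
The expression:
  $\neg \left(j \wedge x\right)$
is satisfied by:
  {x: False, j: False}
  {j: True, x: False}
  {x: True, j: False}


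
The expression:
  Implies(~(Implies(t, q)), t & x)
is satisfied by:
  {x: True, q: True, t: False}
  {x: True, t: False, q: False}
  {q: True, t: False, x: False}
  {q: False, t: False, x: False}
  {x: True, q: True, t: True}
  {x: True, t: True, q: False}
  {q: True, t: True, x: False}


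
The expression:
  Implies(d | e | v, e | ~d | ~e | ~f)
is always true.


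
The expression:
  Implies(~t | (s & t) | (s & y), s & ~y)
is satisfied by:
  {t: True, s: False, y: False}
  {y: True, t: True, s: False}
  {s: True, t: True, y: False}
  {s: True, t: False, y: False}


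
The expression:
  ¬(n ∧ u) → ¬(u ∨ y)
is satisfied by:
  {n: True, y: False, u: False}
  {y: False, u: False, n: False}
  {n: True, u: True, y: False}
  {n: True, y: True, u: True}


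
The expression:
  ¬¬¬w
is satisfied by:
  {w: False}


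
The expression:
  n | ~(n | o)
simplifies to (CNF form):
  n | ~o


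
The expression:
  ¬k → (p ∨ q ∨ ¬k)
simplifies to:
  True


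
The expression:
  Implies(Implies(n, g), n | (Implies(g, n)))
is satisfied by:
  {n: True, g: False}
  {g: False, n: False}
  {g: True, n: True}


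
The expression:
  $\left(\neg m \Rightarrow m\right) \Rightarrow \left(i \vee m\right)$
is always true.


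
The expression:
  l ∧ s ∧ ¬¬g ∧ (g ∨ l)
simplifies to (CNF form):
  g ∧ l ∧ s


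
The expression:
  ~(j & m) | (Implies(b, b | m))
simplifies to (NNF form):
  True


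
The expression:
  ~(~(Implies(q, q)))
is always true.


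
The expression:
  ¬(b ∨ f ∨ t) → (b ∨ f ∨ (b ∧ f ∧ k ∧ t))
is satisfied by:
  {b: True, t: True, f: True}
  {b: True, t: True, f: False}
  {b: True, f: True, t: False}
  {b: True, f: False, t: False}
  {t: True, f: True, b: False}
  {t: True, f: False, b: False}
  {f: True, t: False, b: False}


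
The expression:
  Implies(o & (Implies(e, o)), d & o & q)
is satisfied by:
  {d: True, q: True, o: False}
  {d: True, q: False, o: False}
  {q: True, d: False, o: False}
  {d: False, q: False, o: False}
  {d: True, o: True, q: True}


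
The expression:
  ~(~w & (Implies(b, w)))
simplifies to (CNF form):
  b | w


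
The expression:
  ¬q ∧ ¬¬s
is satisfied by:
  {s: True, q: False}


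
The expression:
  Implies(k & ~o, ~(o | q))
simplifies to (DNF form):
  o | ~k | ~q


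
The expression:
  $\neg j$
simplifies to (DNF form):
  $\neg j$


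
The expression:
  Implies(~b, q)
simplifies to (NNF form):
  b | q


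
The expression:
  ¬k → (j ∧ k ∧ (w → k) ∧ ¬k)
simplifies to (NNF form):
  k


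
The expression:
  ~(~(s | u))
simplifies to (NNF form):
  s | u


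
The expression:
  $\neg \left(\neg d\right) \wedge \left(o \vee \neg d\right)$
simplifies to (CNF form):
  $d \wedge o$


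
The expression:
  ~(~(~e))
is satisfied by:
  {e: False}


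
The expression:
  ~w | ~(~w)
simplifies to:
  True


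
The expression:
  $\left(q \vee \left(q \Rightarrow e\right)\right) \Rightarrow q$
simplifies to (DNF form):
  $q$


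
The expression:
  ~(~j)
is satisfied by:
  {j: True}


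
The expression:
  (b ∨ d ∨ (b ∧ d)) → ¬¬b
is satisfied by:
  {b: True, d: False}
  {d: False, b: False}
  {d: True, b: True}


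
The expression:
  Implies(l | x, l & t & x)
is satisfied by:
  {t: True, x: False, l: False}
  {t: False, x: False, l: False}
  {x: True, l: True, t: True}


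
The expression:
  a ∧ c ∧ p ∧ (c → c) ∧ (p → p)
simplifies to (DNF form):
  a ∧ c ∧ p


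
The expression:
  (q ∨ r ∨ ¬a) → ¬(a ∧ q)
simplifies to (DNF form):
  ¬a ∨ ¬q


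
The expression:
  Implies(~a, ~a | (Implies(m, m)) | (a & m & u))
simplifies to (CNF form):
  True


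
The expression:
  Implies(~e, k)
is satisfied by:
  {k: True, e: True}
  {k: True, e: False}
  {e: True, k: False}


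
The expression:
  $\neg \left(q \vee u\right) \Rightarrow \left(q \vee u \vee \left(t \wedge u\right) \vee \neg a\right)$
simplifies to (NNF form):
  $q \vee u \vee \neg a$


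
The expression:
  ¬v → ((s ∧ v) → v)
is always true.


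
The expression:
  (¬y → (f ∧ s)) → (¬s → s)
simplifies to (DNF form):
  s ∨ ¬y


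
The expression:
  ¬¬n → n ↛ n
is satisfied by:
  {n: False}


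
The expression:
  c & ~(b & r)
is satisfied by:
  {c: True, b: False, r: False}
  {c: True, r: True, b: False}
  {c: True, b: True, r: False}


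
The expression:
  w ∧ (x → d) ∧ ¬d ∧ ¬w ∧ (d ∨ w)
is never true.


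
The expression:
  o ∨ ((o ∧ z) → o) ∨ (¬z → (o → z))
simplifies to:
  True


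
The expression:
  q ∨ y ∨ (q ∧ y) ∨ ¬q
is always true.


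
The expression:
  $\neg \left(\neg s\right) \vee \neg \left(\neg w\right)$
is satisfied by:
  {s: True, w: True}
  {s: True, w: False}
  {w: True, s: False}


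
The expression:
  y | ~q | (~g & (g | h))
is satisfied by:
  {y: True, h: True, g: False, q: False}
  {y: True, h: False, g: False, q: False}
  {y: True, g: True, h: True, q: False}
  {y: True, g: True, h: False, q: False}
  {h: True, y: False, g: False, q: False}
  {y: False, h: False, g: False, q: False}
  {g: True, h: True, y: False, q: False}
  {g: True, y: False, h: False, q: False}
  {y: True, q: True, h: True, g: False}
  {y: True, q: True, h: False, g: False}
  {y: True, q: True, g: True, h: True}
  {y: True, q: True, g: True, h: False}
  {q: True, h: True, g: False, y: False}


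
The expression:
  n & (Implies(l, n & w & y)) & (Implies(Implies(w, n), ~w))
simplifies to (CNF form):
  n & ~l & ~w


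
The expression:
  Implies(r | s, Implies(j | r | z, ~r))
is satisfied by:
  {r: False}


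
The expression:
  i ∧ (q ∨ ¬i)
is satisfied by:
  {i: True, q: True}


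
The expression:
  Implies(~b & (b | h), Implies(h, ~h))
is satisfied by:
  {b: True, h: False}
  {h: False, b: False}
  {h: True, b: True}


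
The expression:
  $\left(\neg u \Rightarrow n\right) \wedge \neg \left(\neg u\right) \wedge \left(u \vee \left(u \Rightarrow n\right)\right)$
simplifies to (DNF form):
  $u$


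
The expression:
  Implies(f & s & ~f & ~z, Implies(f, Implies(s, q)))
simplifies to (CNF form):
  True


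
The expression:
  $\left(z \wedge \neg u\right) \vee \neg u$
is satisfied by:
  {u: False}


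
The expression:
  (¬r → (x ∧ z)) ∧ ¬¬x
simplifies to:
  x ∧ (r ∨ z)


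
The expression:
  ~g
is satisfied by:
  {g: False}


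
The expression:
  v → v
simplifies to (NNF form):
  True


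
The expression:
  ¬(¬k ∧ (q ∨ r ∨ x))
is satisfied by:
  {k: True, q: False, x: False, r: False}
  {r: True, k: True, q: False, x: False}
  {k: True, x: True, q: False, r: False}
  {r: True, k: True, x: True, q: False}
  {k: True, q: True, x: False, r: False}
  {k: True, r: True, q: True, x: False}
  {k: True, x: True, q: True, r: False}
  {r: True, k: True, x: True, q: True}
  {r: False, q: False, x: False, k: False}


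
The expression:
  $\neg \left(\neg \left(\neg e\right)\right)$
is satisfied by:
  {e: False}


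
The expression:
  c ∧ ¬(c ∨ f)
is never true.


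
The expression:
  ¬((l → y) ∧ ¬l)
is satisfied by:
  {l: True}


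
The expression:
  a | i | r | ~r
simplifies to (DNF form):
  True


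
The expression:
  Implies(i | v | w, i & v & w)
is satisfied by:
  {v: False, i: False, w: False}
  {i: True, w: True, v: True}


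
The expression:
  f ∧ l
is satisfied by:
  {f: True, l: True}


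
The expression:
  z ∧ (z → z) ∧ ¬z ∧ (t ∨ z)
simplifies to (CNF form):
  False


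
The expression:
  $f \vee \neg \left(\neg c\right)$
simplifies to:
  $c \vee f$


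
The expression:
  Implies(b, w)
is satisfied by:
  {w: True, b: False}
  {b: False, w: False}
  {b: True, w: True}


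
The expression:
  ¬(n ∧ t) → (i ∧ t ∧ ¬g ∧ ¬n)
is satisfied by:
  {t: True, i: True, n: True, g: False}
  {t: True, n: True, g: False, i: False}
  {t: True, i: True, n: True, g: True}
  {t: True, n: True, g: True, i: False}
  {t: True, i: True, g: False, n: False}


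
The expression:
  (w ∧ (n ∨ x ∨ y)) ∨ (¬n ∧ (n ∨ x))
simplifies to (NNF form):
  (n ∧ w) ∨ (w ∧ y) ∨ (x ∧ ¬n)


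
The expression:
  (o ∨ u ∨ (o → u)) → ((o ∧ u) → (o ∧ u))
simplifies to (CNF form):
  True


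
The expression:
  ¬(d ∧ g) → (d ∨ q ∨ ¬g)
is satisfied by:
  {d: True, q: True, g: False}
  {d: True, g: False, q: False}
  {q: True, g: False, d: False}
  {q: False, g: False, d: False}
  {d: True, q: True, g: True}
  {d: True, g: True, q: False}
  {q: True, g: True, d: False}


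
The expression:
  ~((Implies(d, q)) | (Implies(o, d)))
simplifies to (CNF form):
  False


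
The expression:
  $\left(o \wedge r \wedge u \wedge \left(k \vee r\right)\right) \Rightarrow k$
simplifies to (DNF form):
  $k \vee \neg o \vee \neg r \vee \neg u$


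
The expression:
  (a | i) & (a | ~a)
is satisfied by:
  {i: True, a: True}
  {i: True, a: False}
  {a: True, i: False}


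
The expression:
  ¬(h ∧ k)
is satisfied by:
  {h: False, k: False}
  {k: True, h: False}
  {h: True, k: False}


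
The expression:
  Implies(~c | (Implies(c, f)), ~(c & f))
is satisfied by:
  {c: False, f: False}
  {f: True, c: False}
  {c: True, f: False}


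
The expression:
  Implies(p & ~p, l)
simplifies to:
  True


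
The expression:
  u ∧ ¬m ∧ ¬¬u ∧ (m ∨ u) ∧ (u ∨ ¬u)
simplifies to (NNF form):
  u ∧ ¬m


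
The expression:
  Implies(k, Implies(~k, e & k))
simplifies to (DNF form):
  True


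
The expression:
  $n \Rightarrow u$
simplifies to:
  $u \vee \neg n$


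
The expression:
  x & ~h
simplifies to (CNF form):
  x & ~h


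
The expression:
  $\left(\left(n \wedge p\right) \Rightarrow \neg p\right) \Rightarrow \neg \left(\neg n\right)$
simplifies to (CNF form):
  $n$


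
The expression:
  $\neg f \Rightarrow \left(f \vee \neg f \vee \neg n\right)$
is always true.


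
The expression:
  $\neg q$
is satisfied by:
  {q: False}


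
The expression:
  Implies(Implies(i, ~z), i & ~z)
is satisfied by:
  {i: True}


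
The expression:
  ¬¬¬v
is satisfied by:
  {v: False}


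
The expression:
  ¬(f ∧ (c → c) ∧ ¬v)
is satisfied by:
  {v: True, f: False}
  {f: False, v: False}
  {f: True, v: True}


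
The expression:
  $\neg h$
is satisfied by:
  {h: False}


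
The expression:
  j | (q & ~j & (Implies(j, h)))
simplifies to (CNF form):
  j | q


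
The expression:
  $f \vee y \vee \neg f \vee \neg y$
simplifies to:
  $\text{True}$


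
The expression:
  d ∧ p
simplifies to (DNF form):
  d ∧ p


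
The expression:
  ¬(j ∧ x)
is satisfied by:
  {x: False, j: False}
  {j: True, x: False}
  {x: True, j: False}


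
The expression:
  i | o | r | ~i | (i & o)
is always true.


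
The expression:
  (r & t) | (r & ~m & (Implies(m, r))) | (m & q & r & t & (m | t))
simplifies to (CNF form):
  r & (t | ~m)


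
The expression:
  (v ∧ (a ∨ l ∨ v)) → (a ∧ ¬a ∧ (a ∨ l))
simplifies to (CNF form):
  ¬v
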